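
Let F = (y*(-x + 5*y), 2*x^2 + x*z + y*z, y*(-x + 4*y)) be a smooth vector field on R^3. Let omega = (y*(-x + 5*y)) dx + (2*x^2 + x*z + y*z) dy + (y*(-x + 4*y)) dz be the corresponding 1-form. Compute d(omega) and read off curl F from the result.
d(omega) = (-2*x + 7*y) dy ∧ dz + (y) dz ∧ dx + (5*x - 10*y + z) dx ∧ dy; curl F = (-2*x + 7*y, y, 5*x - 10*y + z)

d omega = sum_{i<j} (∂f_j/∂x_i - ∂f_i/∂x_j) dx_i ∧ dx_j. Under the identification (dy ∧ dz, dz ∧ dx, dx ∧ dy) ↔ (e_x, e_y, e_z), the coefficients are exactly the components of curl F. Compute:
  ∂R/∂y - ∂Q/∂z = (-x + 8*y) - (x + y) = -2*x + 7*y
  ∂P/∂z - ∂R/∂x = (0) - (-y) = y
  ∂Q/∂x - ∂P/∂y = (4*x + z) - (-x + 10*y) = 5*x - 10*y + z.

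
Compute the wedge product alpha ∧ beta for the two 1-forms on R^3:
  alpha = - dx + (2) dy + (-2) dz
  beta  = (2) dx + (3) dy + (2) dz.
alpha ∧ beta = (-7) dx ∧ dy + (2) dx ∧ dz + (10) dy ∧ dz

Distribute the wedge, using dx_i ∧ dx_j = -dx_j ∧ dx_i and dx_i ∧ dx_i = 0. For each pair (i, j) with i < j, the coefficient of dx_i ∧ dx_j in alpha ∧ beta is (alpha_i * beta_j - alpha_j * beta_i). Collecting: alpha ∧ beta = (-7) dx ∧ dy + (2) dx ∧ dz + (10) dy ∧ dz.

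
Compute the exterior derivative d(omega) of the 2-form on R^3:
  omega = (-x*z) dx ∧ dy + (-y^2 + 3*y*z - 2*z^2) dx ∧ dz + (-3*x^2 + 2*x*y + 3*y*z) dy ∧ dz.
d(omega) = (-7*x + 4*y - 3*z) dx ∧ dy ∧ dz

For a 2-form omega = sum_{i<j} g_{ij} dx_i ∧ dx_j, the exterior derivative is
  d(omega) = sum_{i<j} d(g_{ij}) ∧ dx_i ∧ dx_j = sum_{i<j, k} (∂g_{ij}/∂x_k) dx_k ∧ dx_i ∧ dx_j.
Expand each term, using dx_k ∧ dx_i ∧ dx_j = sgn(permutation) dx_{(a)} ∧ dx_{(b)} ∧ dx_{(c)} with (a < b < c) sorted:
  d(-x*z) includes (∂/∂z)(-x*z) dz = (-x) dz, which multiplied by dx ∧ dy gives (-x) dx ∧ dy ∧ dz
  d(-y^2 + 3*y*z - 2*z^2) includes (∂/∂y)(-y^2 + 3*y*z - 2*z^2) dy = (-2*y + 3*z) dy, which multiplied by dx ∧ dz gives (2*y - 3*z) dx ∧ dy ∧ dz
  d(-3*x^2 + 2*x*y + 3*y*z) includes (∂/∂x)(-3*x^2 + 2*x*y + 3*y*z) dx = (-6*x + 2*y) dx, which multiplied by dy ∧ dz gives (-6*x + 2*y) dx ∧ dy ∧ dz
Collecting like 3-forms: d(omega) = (-7*x + 4*y - 3*z) dx ∧ dy ∧ dz.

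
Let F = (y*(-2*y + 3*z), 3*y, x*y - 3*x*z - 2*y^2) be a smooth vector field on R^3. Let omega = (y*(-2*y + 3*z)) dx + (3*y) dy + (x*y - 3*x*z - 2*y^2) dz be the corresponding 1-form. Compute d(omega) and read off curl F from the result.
d(omega) = (x - 4*y) dy ∧ dz + (2*y + 3*z) dz ∧ dx + (4*y - 3*z) dx ∧ dy; curl F = (x - 4*y, 2*y + 3*z, 4*y - 3*z)

d omega = sum_{i<j} (∂f_j/∂x_i - ∂f_i/∂x_j) dx_i ∧ dx_j. Under the identification (dy ∧ dz, dz ∧ dx, dx ∧ dy) ↔ (e_x, e_y, e_z), the coefficients are exactly the components of curl F. Compute:
  ∂R/∂y - ∂Q/∂z = (x - 4*y) - (0) = x - 4*y
  ∂P/∂z - ∂R/∂x = (3*y) - (y - 3*z) = 2*y + 3*z
  ∂Q/∂x - ∂P/∂y = (0) - (-4*y + 3*z) = 4*y - 3*z.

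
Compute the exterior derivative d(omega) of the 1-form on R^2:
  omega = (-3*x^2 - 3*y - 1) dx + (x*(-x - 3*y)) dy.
d(omega) = (-2*x - 3*y + 3) dx ∧ dy

For a 1-form omega = sum_i f_i dx_i, the exterior derivative is
  d(omega) = sum_{i < j} (∂f_j/∂x_i - ∂f_i/∂x_j) dx_i ∧ dx_j.
  coefficient of dx ∧ dy: ∂f_2/∂x - ∂f_1/∂y = ∂(x*(-x - 3*y))/∂x - ∂(-3*x^2 - 3*y - 1)/∂y = -2*x - 3*y + 3
Assembling: d(omega) = (-2*x - 3*y + 3) dx ∧ dy.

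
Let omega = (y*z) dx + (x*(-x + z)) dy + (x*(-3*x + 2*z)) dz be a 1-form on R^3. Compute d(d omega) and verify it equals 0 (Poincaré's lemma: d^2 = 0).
d(d omega) = 0

Step 1: d omega = sum_{i<j} (∂f_j/∂x_i - ∂f_i/∂x_j) dx_i ∧ dx_j:
  coeff of dx ∧ dy: -2*x
  coeff of dx ∧ dz: -6*x - y + 2*z
  coeff of dy ∧ dz: -x
Step 2: Apply d again to each 2-form coefficient. The only possible 3-form in R^3 is dx ∧ dy ∧ dz, with coefficient
  ∂(coeff of dy∧dz)/∂x - ∂(coeff of dx∧dz)/∂y + ∂(coeff of dx∧dy)/∂z
  = ∂/∂x (-x) - ∂/∂y (-6*x - y + 2*z) + ∂/∂z (-2*x).
Each of these terms simplifies to sums of mixed partials that cancel in pairs. The result is 0 (by equality of mixed partials for smooth functions — Schwarz / Clairaut).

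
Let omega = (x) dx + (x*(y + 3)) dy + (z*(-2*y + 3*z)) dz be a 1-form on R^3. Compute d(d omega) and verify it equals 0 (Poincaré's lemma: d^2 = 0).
d(d omega) = 0

Step 1: d omega = sum_{i<j} (∂f_j/∂x_i - ∂f_i/∂x_j) dx_i ∧ dx_j:
  coeff of dx ∧ dy: y + 3
  coeff of dx ∧ dz: 0
  coeff of dy ∧ dz: -2*z
Step 2: Apply d again to each 2-form coefficient. The only possible 3-form in R^3 is dx ∧ dy ∧ dz, with coefficient
  ∂(coeff of dy∧dz)/∂x - ∂(coeff of dx∧dz)/∂y + ∂(coeff of dx∧dy)/∂z
  = ∂/∂x (-2*z) - ∂/∂y (0) + ∂/∂z (y + 3).
Each of these terms simplifies to sums of mixed partials that cancel in pairs. The result is 0 (by equality of mixed partials for smooth functions — Schwarz / Clairaut).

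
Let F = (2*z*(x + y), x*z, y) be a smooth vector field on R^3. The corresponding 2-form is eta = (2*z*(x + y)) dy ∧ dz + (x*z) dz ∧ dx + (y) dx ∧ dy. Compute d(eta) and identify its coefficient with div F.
d(eta) = (2*z) dx ∧ dy ∧ dz; div F = 2*z

For a 2-form in R^3 of the form above, applying d gives a 3-form with coefficient ∂P/∂x + ∂Q/∂y + ∂R/∂z:
  ∂P/∂x = 2*z
  ∂Q/∂y = 0
  ∂R/∂z = 0
Sum = 2*z, which is exactly div F.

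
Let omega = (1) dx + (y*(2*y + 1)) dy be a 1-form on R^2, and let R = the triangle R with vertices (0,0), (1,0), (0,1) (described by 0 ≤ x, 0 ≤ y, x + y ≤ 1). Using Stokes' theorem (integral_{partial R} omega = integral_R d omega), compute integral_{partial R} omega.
integral_(partial R) omega = 0

Stokes: integral_partial_R omega = integral_R d omega with d omega = (∂Q/∂x - ∂P/∂y) dx ∧ dy.
  ∂Q/∂x = 0
  ∂P/∂y = 0
  integrand = ∂Q/∂x - ∂P/∂y = 0.
Integrating over R: integral_0^1 integral_0^{1-x} (0) dy dx = 0.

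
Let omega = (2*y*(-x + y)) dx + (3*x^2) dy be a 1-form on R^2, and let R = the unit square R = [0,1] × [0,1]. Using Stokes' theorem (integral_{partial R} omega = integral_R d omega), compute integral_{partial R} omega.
integral_(partial R) omega = 2

Stokes: integral_partial_R omega = integral_R d omega with d omega = (∂Q/∂x - ∂P/∂y) dx ∧ dy.
  ∂Q/∂x = 6*x
  ∂P/∂y = -2*x + 4*y
  integrand = ∂Q/∂x - ∂P/∂y = 8*x - 4*y.
Integrating over R: integral_0^1 integral_0^1 (8*x - 4*y) dx dy = 2.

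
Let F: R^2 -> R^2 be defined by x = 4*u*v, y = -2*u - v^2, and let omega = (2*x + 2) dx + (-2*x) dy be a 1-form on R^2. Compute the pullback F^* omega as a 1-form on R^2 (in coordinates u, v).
F^* omega = (8*v*(4*u*v + 2*u + 1)) du + (8*u*(4*u*v + 2*v^2 + 1)) dv

Using F^*(f dg) = (f ∘ F) d(g ∘ F), substitute each coordinate x_i by F_i(u, v) in f_i, and replace dx_i by d F_i = (∂F_i/∂u) du + (∂F_i/∂v) dv.
  For the x component: f_1(F) = 8*u*v + 2; d F_1 = (4*v) du + (4*u) dv
  For the y component: f_2(F) = -8*u*v; d F_2 = (-2) du + (-2*v) dv
Combining and collecting du, dv coefficients:
  coeff of du: 8*v*(4*u*v + 2*u + 1)
  coeff of dv: 8*u*(4*u*v + 2*v^2 + 1)
F^* omega = (8*v*(4*u*v + 2*u + 1)) du + (8*u*(4*u*v + 2*v^2 + 1)) dv.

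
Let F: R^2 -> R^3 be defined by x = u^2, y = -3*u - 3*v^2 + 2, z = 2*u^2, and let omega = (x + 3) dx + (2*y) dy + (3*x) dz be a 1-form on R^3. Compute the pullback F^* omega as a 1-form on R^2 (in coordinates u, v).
F^* omega = (14*u^3 + 24*u + 18*v^2 - 12) du + (12*v*(3*u + 3*v^2 - 2)) dv

Using F^*(f dg) = (f ∘ F) d(g ∘ F), substitute each coordinate x_i by F_i(u, v) in f_i, and replace dx_i by d F_i = (∂F_i/∂u) du + (∂F_i/∂v) dv.
  For the x component: f_1(F) = u^2 + 3; d F_1 = (2*u) du + (0) dv
  For the y component: f_2(F) = -6*u - 6*v^2 + 4; d F_2 = (-3) du + (-6*v) dv
  For the z component: f_3(F) = 3*u^2; d F_3 = (4*u) du + (0) dv
Combining and collecting du, dv coefficients:
  coeff of du: 14*u^3 + 24*u + 18*v^2 - 12
  coeff of dv: 12*v*(3*u + 3*v^2 - 2)
F^* omega = (14*u^3 + 24*u + 18*v^2 - 12) du + (12*v*(3*u + 3*v^2 - 2)) dv.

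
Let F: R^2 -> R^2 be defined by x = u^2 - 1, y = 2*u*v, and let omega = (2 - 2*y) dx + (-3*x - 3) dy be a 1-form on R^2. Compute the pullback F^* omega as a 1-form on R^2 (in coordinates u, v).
F^* omega = (2*u*(-7*u*v + 2)) du + (-6*u^3) dv

Using F^*(f dg) = (f ∘ F) d(g ∘ F), substitute each coordinate x_i by F_i(u, v) in f_i, and replace dx_i by d F_i = (∂F_i/∂u) du + (∂F_i/∂v) dv.
  For the x component: f_1(F) = -4*u*v + 2; d F_1 = (2*u) du + (0) dv
  For the y component: f_2(F) = -3*u^2; d F_2 = (2*v) du + (2*u) dv
Combining and collecting du, dv coefficients:
  coeff of du: 2*u*(-7*u*v + 2)
  coeff of dv: -6*u^3
F^* omega = (2*u*(-7*u*v + 2)) du + (-6*u^3) dv.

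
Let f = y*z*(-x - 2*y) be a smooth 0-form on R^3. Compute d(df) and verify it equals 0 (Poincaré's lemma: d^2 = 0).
d(df) = 0

Step 1: df = sum_i (∂f/∂x_i) dx_i = (-y*z) dx + (z*(-x - 4*y)) dy + (y*(-x - 2*y)) dz.
Step 2: Apply d again. Using the 1-form formula, the coefficient of dx ∧ dy in d(df) is ∂^2 f/∂x ∂y - ∂^2 f/∂y ∂x = (-z) - (-z) = 0 (equality of mixed partials for smooth f).
Similarly for dx ∧ dz and dy ∧ dz — all coefficients vanish. So d(df) = 0.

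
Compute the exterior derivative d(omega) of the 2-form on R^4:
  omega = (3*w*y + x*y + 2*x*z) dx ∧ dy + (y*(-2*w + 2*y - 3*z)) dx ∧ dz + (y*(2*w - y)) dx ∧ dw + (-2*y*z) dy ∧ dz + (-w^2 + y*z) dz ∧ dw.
d(omega) = (2*w + 2*x - 4*y + 3*z) dx ∧ dy ∧ dz + (-2*w + 5*y) dx ∧ dy ∧ dw + (-2*y) dx ∧ dz ∧ dw + (z) dy ∧ dz ∧ dw

For a 2-form omega = sum_{i<j} g_{ij} dx_i ∧ dx_j, the exterior derivative is
  d(omega) = sum_{i<j} d(g_{ij}) ∧ dx_i ∧ dx_j = sum_{i<j, k} (∂g_{ij}/∂x_k) dx_k ∧ dx_i ∧ dx_j.
Expand each term, using dx_k ∧ dx_i ∧ dx_j = sgn(permutation) dx_{(a)} ∧ dx_{(b)} ∧ dx_{(c)} with (a < b < c) sorted:
  d(3*w*y + x*y + 2*x*z) includes (∂/∂z)(3*w*y + x*y + 2*x*z) dz = (2*x) dz, which multiplied by dx ∧ dy gives (2*x) dx ∧ dy ∧ dz
  d(3*w*y + x*y + 2*x*z) includes (∂/∂w)(3*w*y + x*y + 2*x*z) dw = (3*y) dw, which multiplied by dx ∧ dy gives (3*y) dx ∧ dy ∧ dw
  d(y*(-2*w + 2*y - 3*z)) includes (∂/∂y)(y*(-2*w + 2*y - 3*z)) dy = (-2*w + 4*y - 3*z) dy, which multiplied by dx ∧ dz gives (2*w - 4*y + 3*z) dx ∧ dy ∧ dz
  d(y*(-2*w + 2*y - 3*z)) includes (∂/∂w)(y*(-2*w + 2*y - 3*z)) dw = (-2*y) dw, which multiplied by dx ∧ dz gives (-2*y) dx ∧ dz ∧ dw
  d(y*(2*w - y)) includes (∂/∂y)(y*(2*w - y)) dy = (2*w - 2*y) dy, which multiplied by dx ∧ dw gives (-2*w + 2*y) dx ∧ dy ∧ dw
  d(-w^2 + y*z) includes (∂/∂y)(-w^2 + y*z) dy = (z) dy, which multiplied by dz ∧ dw gives (z) dy ∧ dz ∧ dw
Collecting like 3-forms: d(omega) = (2*w + 2*x - 4*y + 3*z) dx ∧ dy ∧ dz + (-2*w + 5*y) dx ∧ dy ∧ dw + (-2*y) dx ∧ dz ∧ dw + (z) dy ∧ dz ∧ dw.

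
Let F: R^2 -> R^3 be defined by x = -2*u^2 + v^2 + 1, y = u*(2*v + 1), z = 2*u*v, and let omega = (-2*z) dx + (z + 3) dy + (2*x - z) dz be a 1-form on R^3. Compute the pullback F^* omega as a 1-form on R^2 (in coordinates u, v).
F^* omega = (8*u^2*v + 2*u*v + 4*v^3 + 10*v + 3) du + (2*u*(-4*u^2 - 2*v^2 + 5)) dv

Using F^*(f dg) = (f ∘ F) d(g ∘ F), substitute each coordinate x_i by F_i(u, v) in f_i, and replace dx_i by d F_i = (∂F_i/∂u) du + (∂F_i/∂v) dv.
  For the x component: f_1(F) = -4*u*v; d F_1 = (-4*u) du + (2*v) dv
  For the y component: f_2(F) = 2*u*v + 3; d F_2 = (2*v + 1) du + (2*u) dv
  For the z component: f_3(F) = -4*u^2 - 2*u*v + 2*v^2 + 2; d F_3 = (2*v) du + (2*u) dv
Combining and collecting du, dv coefficients:
  coeff of du: 8*u^2*v + 2*u*v + 4*v^3 + 10*v + 3
  coeff of dv: 2*u*(-4*u^2 - 2*v^2 + 5)
F^* omega = (8*u^2*v + 2*u*v + 4*v^3 + 10*v + 3) du + (2*u*(-4*u^2 - 2*v^2 + 5)) dv.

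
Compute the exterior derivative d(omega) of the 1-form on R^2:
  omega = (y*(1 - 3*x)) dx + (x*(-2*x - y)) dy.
d(omega) = (-x - y - 1) dx ∧ dy

For a 1-form omega = sum_i f_i dx_i, the exterior derivative is
  d(omega) = sum_{i < j} (∂f_j/∂x_i - ∂f_i/∂x_j) dx_i ∧ dx_j.
  coefficient of dx ∧ dy: ∂f_2/∂x - ∂f_1/∂y = ∂(x*(-2*x - y))/∂x - ∂(y*(1 - 3*x))/∂y = -x - y - 1
Assembling: d(omega) = (-x - y - 1) dx ∧ dy.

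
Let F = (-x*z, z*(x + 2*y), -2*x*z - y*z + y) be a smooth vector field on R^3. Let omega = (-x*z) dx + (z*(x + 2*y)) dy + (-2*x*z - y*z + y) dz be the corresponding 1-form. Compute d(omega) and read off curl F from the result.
d(omega) = (-x - 2*y - z + 1) dy ∧ dz + (-x + 2*z) dz ∧ dx + (z) dx ∧ dy; curl F = (-x - 2*y - z + 1, -x + 2*z, z)

d omega = sum_{i<j} (∂f_j/∂x_i - ∂f_i/∂x_j) dx_i ∧ dx_j. Under the identification (dy ∧ dz, dz ∧ dx, dx ∧ dy) ↔ (e_x, e_y, e_z), the coefficients are exactly the components of curl F. Compute:
  ∂R/∂y - ∂Q/∂z = (1 - z) - (x + 2*y) = -x - 2*y - z + 1
  ∂P/∂z - ∂R/∂x = (-x) - (-2*z) = -x + 2*z
  ∂Q/∂x - ∂P/∂y = (z) - (0) = z.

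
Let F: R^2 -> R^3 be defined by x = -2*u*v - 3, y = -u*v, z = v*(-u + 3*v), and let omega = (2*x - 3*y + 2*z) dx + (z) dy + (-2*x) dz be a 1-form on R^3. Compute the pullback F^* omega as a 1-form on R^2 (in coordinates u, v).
F^* omega = (3*v*(u*v - 5*v^2 + 2)) du + (3*u^2*v + 9*u*v^2 + 6*u + 36*v) dv

Using F^*(f dg) = (f ∘ F) d(g ∘ F), substitute each coordinate x_i by F_i(u, v) in f_i, and replace dx_i by d F_i = (∂F_i/∂u) du + (∂F_i/∂v) dv.
  For the x component: f_1(F) = -3*u*v + 6*v^2 - 6; d F_1 = (-2*v) du + (-2*u) dv
  For the y component: f_2(F) = v*(-u + 3*v); d F_2 = (-v) du + (-u) dv
  For the z component: f_3(F) = 4*u*v + 6; d F_3 = (-v) du + (-u + 6*v) dv
Combining and collecting du, dv coefficients:
  coeff of du: 3*v*(u*v - 5*v^2 + 2)
  coeff of dv: 3*u^2*v + 9*u*v^2 + 6*u + 36*v
F^* omega = (3*v*(u*v - 5*v^2 + 2)) du + (3*u^2*v + 9*u*v^2 + 6*u + 36*v) dv.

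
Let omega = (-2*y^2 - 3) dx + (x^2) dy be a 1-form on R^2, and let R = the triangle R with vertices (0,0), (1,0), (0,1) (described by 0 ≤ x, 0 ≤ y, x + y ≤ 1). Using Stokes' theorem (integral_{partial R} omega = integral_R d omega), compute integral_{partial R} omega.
integral_(partial R) omega = 1

Stokes: integral_partial_R omega = integral_R d omega with d omega = (∂Q/∂x - ∂P/∂y) dx ∧ dy.
  ∂Q/∂x = 2*x
  ∂P/∂y = -4*y
  integrand = ∂Q/∂x - ∂P/∂y = 2*x + 4*y.
Integrating over R: integral_0^1 integral_0^{1-x} (2*x + 4*y) dy dx = 1.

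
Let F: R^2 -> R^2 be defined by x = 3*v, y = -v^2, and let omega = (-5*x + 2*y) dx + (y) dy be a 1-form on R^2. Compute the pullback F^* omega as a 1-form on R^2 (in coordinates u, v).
F^* omega = (v*(2*v^2 - 6*v - 45)) dv

Using F^*(f dg) = (f ∘ F) d(g ∘ F), substitute each coordinate x_i by F_i(u, v) in f_i, and replace dx_i by d F_i = (∂F_i/∂u) du + (∂F_i/∂v) dv.
  For the x component: f_1(F) = v*(-2*v - 15); d F_1 = (0) du + (3) dv
  For the y component: f_2(F) = -v^2; d F_2 = (0) du + (-2*v) dv
Combining and collecting du, dv coefficients:
  coeff of du: 0
  coeff of dv: v*(2*v^2 - 6*v - 45)
F^* omega = (v*(2*v^2 - 6*v - 45)) dv.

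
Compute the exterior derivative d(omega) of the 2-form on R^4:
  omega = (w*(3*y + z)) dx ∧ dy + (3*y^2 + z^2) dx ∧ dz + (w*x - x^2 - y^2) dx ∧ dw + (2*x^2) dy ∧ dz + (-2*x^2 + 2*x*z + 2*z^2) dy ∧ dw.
d(omega) = (w + 4*x - 6*y) dx ∧ dy ∧ dz + (-4*x + 5*y + 3*z) dx ∧ dy ∧ dw + (-2*x - 4*z) dy ∧ dz ∧ dw

For a 2-form omega = sum_{i<j} g_{ij} dx_i ∧ dx_j, the exterior derivative is
  d(omega) = sum_{i<j} d(g_{ij}) ∧ dx_i ∧ dx_j = sum_{i<j, k} (∂g_{ij}/∂x_k) dx_k ∧ dx_i ∧ dx_j.
Expand each term, using dx_k ∧ dx_i ∧ dx_j = sgn(permutation) dx_{(a)} ∧ dx_{(b)} ∧ dx_{(c)} with (a < b < c) sorted:
  d(w*(3*y + z)) includes (∂/∂z)(w*(3*y + z)) dz = (w) dz, which multiplied by dx ∧ dy gives (w) dx ∧ dy ∧ dz
  d(w*(3*y + z)) includes (∂/∂w)(w*(3*y + z)) dw = (3*y + z) dw, which multiplied by dx ∧ dy gives (3*y + z) dx ∧ dy ∧ dw
  d(3*y^2 + z^2) includes (∂/∂y)(3*y^2 + z^2) dy = (6*y) dy, which multiplied by dx ∧ dz gives (-6*y) dx ∧ dy ∧ dz
  d(w*x - x^2 - y^2) includes (∂/∂y)(w*x - x^2 - y^2) dy = (-2*y) dy, which multiplied by dx ∧ dw gives (2*y) dx ∧ dy ∧ dw
  d(2*x^2) includes (∂/∂x)(2*x^2) dx = (4*x) dx, which multiplied by dy ∧ dz gives (4*x) dx ∧ dy ∧ dz
  d(-2*x^2 + 2*x*z + 2*z^2) includes (∂/∂x)(-2*x^2 + 2*x*z + 2*z^2) dx = (-4*x + 2*z) dx, which multiplied by dy ∧ dw gives (-4*x + 2*z) dx ∧ dy ∧ dw
  d(-2*x^2 + 2*x*z + 2*z^2) includes (∂/∂z)(-2*x^2 + 2*x*z + 2*z^2) dz = (2*x + 4*z) dz, which multiplied by dy ∧ dw gives (-2*x - 4*z) dy ∧ dz ∧ dw
Collecting like 3-forms: d(omega) = (w + 4*x - 6*y) dx ∧ dy ∧ dz + (-4*x + 5*y + 3*z) dx ∧ dy ∧ dw + (-2*x - 4*z) dy ∧ dz ∧ dw.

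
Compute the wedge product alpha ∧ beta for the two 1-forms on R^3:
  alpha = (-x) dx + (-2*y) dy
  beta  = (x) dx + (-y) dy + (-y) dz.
alpha ∧ beta = (3*x*y) dx ∧ dy + (x*y) dx ∧ dz + (2*y^2) dy ∧ dz

Distribute the wedge, using dx_i ∧ dx_j = -dx_j ∧ dx_i and dx_i ∧ dx_i = 0. For each pair (i, j) with i < j, the coefficient of dx_i ∧ dx_j in alpha ∧ beta is (alpha_i * beta_j - alpha_j * beta_i). Collecting: alpha ∧ beta = (3*x*y) dx ∧ dy + (x*y) dx ∧ dz + (2*y^2) dy ∧ dz.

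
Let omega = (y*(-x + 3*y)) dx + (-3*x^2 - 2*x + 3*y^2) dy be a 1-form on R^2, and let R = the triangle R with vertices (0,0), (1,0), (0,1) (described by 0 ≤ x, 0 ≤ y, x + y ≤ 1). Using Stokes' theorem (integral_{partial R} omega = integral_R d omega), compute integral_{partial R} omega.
integral_(partial R) omega = -17/6

Stokes: integral_partial_R omega = integral_R d omega with d omega = (∂Q/∂x - ∂P/∂y) dx ∧ dy.
  ∂Q/∂x = -6*x - 2
  ∂P/∂y = -x + 6*y
  integrand = ∂Q/∂x - ∂P/∂y = -5*x - 6*y - 2.
Integrating over R: integral_0^1 integral_0^{1-x} (-5*x - 6*y - 2) dy dx = -17/6.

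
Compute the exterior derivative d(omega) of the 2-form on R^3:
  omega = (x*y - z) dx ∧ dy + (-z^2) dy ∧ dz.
d(omega) = (-1) dx ∧ dy ∧ dz

For a 2-form omega = sum_{i<j} g_{ij} dx_i ∧ dx_j, the exterior derivative is
  d(omega) = sum_{i<j} d(g_{ij}) ∧ dx_i ∧ dx_j = sum_{i<j, k} (∂g_{ij}/∂x_k) dx_k ∧ dx_i ∧ dx_j.
Expand each term, using dx_k ∧ dx_i ∧ dx_j = sgn(permutation) dx_{(a)} ∧ dx_{(b)} ∧ dx_{(c)} with (a < b < c) sorted:
  d(x*y - z) includes (∂/∂z)(x*y - z) dz = (-1) dz, which multiplied by dx ∧ dy gives (-1) dx ∧ dy ∧ dz
Collecting like 3-forms: d(omega) = (-1) dx ∧ dy ∧ dz.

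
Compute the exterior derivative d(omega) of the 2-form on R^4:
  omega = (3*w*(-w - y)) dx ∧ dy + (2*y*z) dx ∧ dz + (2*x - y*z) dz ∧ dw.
d(omega) = (-6*w - 3*y) dx ∧ dy ∧ dw + (-2*z) dx ∧ dy ∧ dz + (2) dx ∧ dz ∧ dw + (-z) dy ∧ dz ∧ dw

For a 2-form omega = sum_{i<j} g_{ij} dx_i ∧ dx_j, the exterior derivative is
  d(omega) = sum_{i<j} d(g_{ij}) ∧ dx_i ∧ dx_j = sum_{i<j, k} (∂g_{ij}/∂x_k) dx_k ∧ dx_i ∧ dx_j.
Expand each term, using dx_k ∧ dx_i ∧ dx_j = sgn(permutation) dx_{(a)} ∧ dx_{(b)} ∧ dx_{(c)} with (a < b < c) sorted:
  d(3*w*(-w - y)) includes (∂/∂w)(3*w*(-w - y)) dw = (-6*w - 3*y) dw, which multiplied by dx ∧ dy gives (-6*w - 3*y) dx ∧ dy ∧ dw
  d(2*y*z) includes (∂/∂y)(2*y*z) dy = (2*z) dy, which multiplied by dx ∧ dz gives (-2*z) dx ∧ dy ∧ dz
  d(2*x - y*z) includes (∂/∂x)(2*x - y*z) dx = (2) dx, which multiplied by dz ∧ dw gives (2) dx ∧ dz ∧ dw
  d(2*x - y*z) includes (∂/∂y)(2*x - y*z) dy = (-z) dy, which multiplied by dz ∧ dw gives (-z) dy ∧ dz ∧ dw
Collecting like 3-forms: d(omega) = (-6*w - 3*y) dx ∧ dy ∧ dw + (-2*z) dx ∧ dy ∧ dz + (2) dx ∧ dz ∧ dw + (-z) dy ∧ dz ∧ dw.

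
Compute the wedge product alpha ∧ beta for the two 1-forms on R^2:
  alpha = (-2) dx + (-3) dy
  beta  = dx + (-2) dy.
alpha ∧ beta = (7) dx ∧ dy

Distribute the wedge, using dx_i ∧ dx_j = -dx_j ∧ dx_i and dx_i ∧ dx_i = 0. For each pair (i, j) with i < j, the coefficient of dx_i ∧ dx_j in alpha ∧ beta is (alpha_i * beta_j - alpha_j * beta_i). Collecting: alpha ∧ beta = (7) dx ∧ dy.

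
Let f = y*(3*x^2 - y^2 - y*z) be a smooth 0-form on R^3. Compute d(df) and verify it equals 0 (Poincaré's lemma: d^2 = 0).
d(df) = 0

Step 1: df = sum_i (∂f/∂x_i) dx_i = (6*x*y) dx + (3*x^2 - 3*y^2 - 2*y*z) dy + (-y^2) dz.
Step 2: Apply d again. Using the 1-form formula, the coefficient of dx ∧ dy in d(df) is ∂^2 f/∂x ∂y - ∂^2 f/∂y ∂x = (6*x) - (6*x) = 0 (equality of mixed partials for smooth f).
Similarly for dx ∧ dz and dy ∧ dz — all coefficients vanish. So d(df) = 0.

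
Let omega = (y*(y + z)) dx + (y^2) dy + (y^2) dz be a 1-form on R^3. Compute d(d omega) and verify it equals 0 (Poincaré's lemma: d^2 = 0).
d(d omega) = 0

Step 1: d omega = sum_{i<j} (∂f_j/∂x_i - ∂f_i/∂x_j) dx_i ∧ dx_j:
  coeff of dx ∧ dy: -2*y - z
  coeff of dx ∧ dz: -y
  coeff of dy ∧ dz: 2*y
Step 2: Apply d again to each 2-form coefficient. The only possible 3-form in R^3 is dx ∧ dy ∧ dz, with coefficient
  ∂(coeff of dy∧dz)/∂x - ∂(coeff of dx∧dz)/∂y + ∂(coeff of dx∧dy)/∂z
  = ∂/∂x (2*y) - ∂/∂y (-y) + ∂/∂z (-2*y - z).
Each of these terms simplifies to sums of mixed partials that cancel in pairs. The result is 0 (by equality of mixed partials for smooth functions — Schwarz / Clairaut).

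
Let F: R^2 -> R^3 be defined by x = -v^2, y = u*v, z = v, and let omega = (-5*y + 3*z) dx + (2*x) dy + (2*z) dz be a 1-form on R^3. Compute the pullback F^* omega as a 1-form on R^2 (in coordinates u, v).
F^* omega = (-2*v^3) du + (2*v*(4*u*v - 3*v + 1)) dv

Using F^*(f dg) = (f ∘ F) d(g ∘ F), substitute each coordinate x_i by F_i(u, v) in f_i, and replace dx_i by d F_i = (∂F_i/∂u) du + (∂F_i/∂v) dv.
  For the x component: f_1(F) = v*(3 - 5*u); d F_1 = (0) du + (-2*v) dv
  For the y component: f_2(F) = -2*v^2; d F_2 = (v) du + (u) dv
  For the z component: f_3(F) = 2*v; d F_3 = (0) du + (1) dv
Combining and collecting du, dv coefficients:
  coeff of du: -2*v^3
  coeff of dv: 2*v*(4*u*v - 3*v + 1)
F^* omega = (-2*v^3) du + (2*v*(4*u*v - 3*v + 1)) dv.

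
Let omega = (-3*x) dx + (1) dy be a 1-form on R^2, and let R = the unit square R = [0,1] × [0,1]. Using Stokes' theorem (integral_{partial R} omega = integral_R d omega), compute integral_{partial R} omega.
integral_(partial R) omega = 0

Stokes: integral_partial_R omega = integral_R d omega with d omega = (∂Q/∂x - ∂P/∂y) dx ∧ dy.
  ∂Q/∂x = 0
  ∂P/∂y = 0
  integrand = ∂Q/∂x - ∂P/∂y = 0.
Integrating over R: integral_0^1 integral_0^1 (0) dx dy = 0.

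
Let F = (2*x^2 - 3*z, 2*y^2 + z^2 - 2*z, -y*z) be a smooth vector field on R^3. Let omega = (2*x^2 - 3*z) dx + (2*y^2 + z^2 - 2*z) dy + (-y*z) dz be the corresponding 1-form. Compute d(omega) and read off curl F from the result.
d(omega) = (2 - 3*z) dy ∧ dz + (-3) dz ∧ dx + (0) dx ∧ dy; curl F = (2 - 3*z, -3, 0)

d omega = sum_{i<j} (∂f_j/∂x_i - ∂f_i/∂x_j) dx_i ∧ dx_j. Under the identification (dy ∧ dz, dz ∧ dx, dx ∧ dy) ↔ (e_x, e_y, e_z), the coefficients are exactly the components of curl F. Compute:
  ∂R/∂y - ∂Q/∂z = (-z) - (2*z - 2) = 2 - 3*z
  ∂P/∂z - ∂R/∂x = (-3) - (0) = -3
  ∂Q/∂x - ∂P/∂y = (0) - (0) = 0.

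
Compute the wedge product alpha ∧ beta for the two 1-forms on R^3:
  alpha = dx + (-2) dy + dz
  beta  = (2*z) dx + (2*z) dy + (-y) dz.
alpha ∧ beta = (6*z) dx ∧ dy + (-y - 2*z) dx ∧ dz + (2*y - 2*z) dy ∧ dz

Distribute the wedge, using dx_i ∧ dx_j = -dx_j ∧ dx_i and dx_i ∧ dx_i = 0. For each pair (i, j) with i < j, the coefficient of dx_i ∧ dx_j in alpha ∧ beta is (alpha_i * beta_j - alpha_j * beta_i). Collecting: alpha ∧ beta = (6*z) dx ∧ dy + (-y - 2*z) dx ∧ dz + (2*y - 2*z) dy ∧ dz.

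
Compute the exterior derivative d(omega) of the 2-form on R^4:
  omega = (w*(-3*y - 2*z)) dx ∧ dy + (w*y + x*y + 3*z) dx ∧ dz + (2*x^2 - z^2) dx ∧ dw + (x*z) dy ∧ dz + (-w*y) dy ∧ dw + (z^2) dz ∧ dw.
d(omega) = (-3*w - x + z) dx ∧ dy ∧ dz + (-3*y - 2*z) dx ∧ dy ∧ dw + (y + 2*z) dx ∧ dz ∧ dw

For a 2-form omega = sum_{i<j} g_{ij} dx_i ∧ dx_j, the exterior derivative is
  d(omega) = sum_{i<j} d(g_{ij}) ∧ dx_i ∧ dx_j = sum_{i<j, k} (∂g_{ij}/∂x_k) dx_k ∧ dx_i ∧ dx_j.
Expand each term, using dx_k ∧ dx_i ∧ dx_j = sgn(permutation) dx_{(a)} ∧ dx_{(b)} ∧ dx_{(c)} with (a < b < c) sorted:
  d(w*(-3*y - 2*z)) includes (∂/∂z)(w*(-3*y - 2*z)) dz = (-2*w) dz, which multiplied by dx ∧ dy gives (-2*w) dx ∧ dy ∧ dz
  d(w*(-3*y - 2*z)) includes (∂/∂w)(w*(-3*y - 2*z)) dw = (-3*y - 2*z) dw, which multiplied by dx ∧ dy gives (-3*y - 2*z) dx ∧ dy ∧ dw
  d(w*y + x*y + 3*z) includes (∂/∂y)(w*y + x*y + 3*z) dy = (w + x) dy, which multiplied by dx ∧ dz gives (-w - x) dx ∧ dy ∧ dz
  d(w*y + x*y + 3*z) includes (∂/∂w)(w*y + x*y + 3*z) dw = (y) dw, which multiplied by dx ∧ dz gives (y) dx ∧ dz ∧ dw
  d(2*x^2 - z^2) includes (∂/∂z)(2*x^2 - z^2) dz = (-2*z) dz, which multiplied by dx ∧ dw gives (2*z) dx ∧ dz ∧ dw
  d(x*z) includes (∂/∂x)(x*z) dx = (z) dx, which multiplied by dy ∧ dz gives (z) dx ∧ dy ∧ dz
Collecting like 3-forms: d(omega) = (-3*w - x + z) dx ∧ dy ∧ dz + (-3*y - 2*z) dx ∧ dy ∧ dw + (y + 2*z) dx ∧ dz ∧ dw.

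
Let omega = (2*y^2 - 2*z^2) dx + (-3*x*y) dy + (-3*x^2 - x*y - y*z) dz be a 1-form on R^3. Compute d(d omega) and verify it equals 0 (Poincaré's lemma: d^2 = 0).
d(d omega) = 0

Step 1: d omega = sum_{i<j} (∂f_j/∂x_i - ∂f_i/∂x_j) dx_i ∧ dx_j:
  coeff of dx ∧ dy: -7*y
  coeff of dx ∧ dz: -6*x - y + 4*z
  coeff of dy ∧ dz: -x - z
Step 2: Apply d again to each 2-form coefficient. The only possible 3-form in R^3 is dx ∧ dy ∧ dz, with coefficient
  ∂(coeff of dy∧dz)/∂x - ∂(coeff of dx∧dz)/∂y + ∂(coeff of dx∧dy)/∂z
  = ∂/∂x (-x - z) - ∂/∂y (-6*x - y + 4*z) + ∂/∂z (-7*y).
Each of these terms simplifies to sums of mixed partials that cancel in pairs. The result is 0 (by equality of mixed partials for smooth functions — Schwarz / Clairaut).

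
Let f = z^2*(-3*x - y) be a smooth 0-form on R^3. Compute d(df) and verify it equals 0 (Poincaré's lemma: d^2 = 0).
d(df) = 0

Step 1: df = sum_i (∂f/∂x_i) dx_i = (-3*z^2) dx + (-z^2) dy + (2*z*(-3*x - y)) dz.
Step 2: Apply d again. Using the 1-form formula, the coefficient of dx ∧ dy in d(df) is ∂^2 f/∂x ∂y - ∂^2 f/∂y ∂x = (0) - (0) = 0 (equality of mixed partials for smooth f).
Similarly for dx ∧ dz and dy ∧ dz — all coefficients vanish. So d(df) = 0.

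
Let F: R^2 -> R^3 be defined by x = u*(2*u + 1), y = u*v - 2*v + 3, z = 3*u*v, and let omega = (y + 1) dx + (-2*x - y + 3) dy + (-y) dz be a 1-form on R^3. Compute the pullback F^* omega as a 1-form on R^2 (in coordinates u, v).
F^* omega = (-4*u*v^2 - 9*u*v + 16*u + 8*v^2 - 11*v + 4) du + (-4*u^3 - 4*u^2*v + 6*u^2 + 10*u*v - 5*u - 4*v) dv

Using F^*(f dg) = (f ∘ F) d(g ∘ F), substitute each coordinate x_i by F_i(u, v) in f_i, and replace dx_i by d F_i = (∂F_i/∂u) du + (∂F_i/∂v) dv.
  For the x component: f_1(F) = u*v - 2*v + 4; d F_1 = (4*u + 1) du + (0) dv
  For the y component: f_2(F) = -4*u^2 - u*v - 2*u + 2*v; d F_2 = (v) du + (u - 2) dv
  For the z component: f_3(F) = -u*v + 2*v - 3; d F_3 = (3*v) du + (3*u) dv
Combining and collecting du, dv coefficients:
  coeff of du: -4*u*v^2 - 9*u*v + 16*u + 8*v^2 - 11*v + 4
  coeff of dv: -4*u^3 - 4*u^2*v + 6*u^2 + 10*u*v - 5*u - 4*v
F^* omega = (-4*u*v^2 - 9*u*v + 16*u + 8*v^2 - 11*v + 4) du + (-4*u^3 - 4*u^2*v + 6*u^2 + 10*u*v - 5*u - 4*v) dv.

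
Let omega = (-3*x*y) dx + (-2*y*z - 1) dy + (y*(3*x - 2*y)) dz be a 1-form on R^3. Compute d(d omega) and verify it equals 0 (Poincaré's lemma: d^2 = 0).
d(d omega) = 0

Step 1: d omega = sum_{i<j} (∂f_j/∂x_i - ∂f_i/∂x_j) dx_i ∧ dx_j:
  coeff of dx ∧ dy: 3*x
  coeff of dx ∧ dz: 3*y
  coeff of dy ∧ dz: 3*x - 2*y
Step 2: Apply d again to each 2-form coefficient. The only possible 3-form in R^3 is dx ∧ dy ∧ dz, with coefficient
  ∂(coeff of dy∧dz)/∂x - ∂(coeff of dx∧dz)/∂y + ∂(coeff of dx∧dy)/∂z
  = ∂/∂x (3*x - 2*y) - ∂/∂y (3*y) + ∂/∂z (3*x).
Each of these terms simplifies to sums of mixed partials that cancel in pairs. The result is 0 (by equality of mixed partials for smooth functions — Schwarz / Clairaut).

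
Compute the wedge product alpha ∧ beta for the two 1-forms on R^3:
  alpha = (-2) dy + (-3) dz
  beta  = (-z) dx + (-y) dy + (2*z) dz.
alpha ∧ beta = (-2*z) dx ∧ dy + (-3*y - 4*z) dy ∧ dz + (-3*z) dx ∧ dz

Distribute the wedge, using dx_i ∧ dx_j = -dx_j ∧ dx_i and dx_i ∧ dx_i = 0. For each pair (i, j) with i < j, the coefficient of dx_i ∧ dx_j in alpha ∧ beta is (alpha_i * beta_j - alpha_j * beta_i). Collecting: alpha ∧ beta = (-2*z) dx ∧ dy + (-3*y - 4*z) dy ∧ dz + (-3*z) dx ∧ dz.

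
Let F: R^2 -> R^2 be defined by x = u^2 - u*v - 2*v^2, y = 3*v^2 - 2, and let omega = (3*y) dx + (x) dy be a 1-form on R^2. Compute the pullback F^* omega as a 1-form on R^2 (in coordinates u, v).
F^* omega = (18*u*v^2 - 12*u - 9*v^3 + 6*v) du + (6*u^2*v - 15*u*v^2 + 6*u - 48*v^3 + 24*v) dv

Using F^*(f dg) = (f ∘ F) d(g ∘ F), substitute each coordinate x_i by F_i(u, v) in f_i, and replace dx_i by d F_i = (∂F_i/∂u) du + (∂F_i/∂v) dv.
  For the x component: f_1(F) = 9*v^2 - 6; d F_1 = (2*u - v) du + (-u - 4*v) dv
  For the y component: f_2(F) = u^2 - u*v - 2*v^2; d F_2 = (0) du + (6*v) dv
Combining and collecting du, dv coefficients:
  coeff of du: 18*u*v^2 - 12*u - 9*v^3 + 6*v
  coeff of dv: 6*u^2*v - 15*u*v^2 + 6*u - 48*v^3 + 24*v
F^* omega = (18*u*v^2 - 12*u - 9*v^3 + 6*v) du + (6*u^2*v - 15*u*v^2 + 6*u - 48*v^3 + 24*v) dv.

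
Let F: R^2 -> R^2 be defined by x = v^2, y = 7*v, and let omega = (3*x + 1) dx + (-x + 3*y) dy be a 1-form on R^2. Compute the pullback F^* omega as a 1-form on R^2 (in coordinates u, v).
F^* omega = (v*(6*v^2 - 7*v + 149)) dv

Using F^*(f dg) = (f ∘ F) d(g ∘ F), substitute each coordinate x_i by F_i(u, v) in f_i, and replace dx_i by d F_i = (∂F_i/∂u) du + (∂F_i/∂v) dv.
  For the x component: f_1(F) = 3*v^2 + 1; d F_1 = (0) du + (2*v) dv
  For the y component: f_2(F) = v*(21 - v); d F_2 = (0) du + (7) dv
Combining and collecting du, dv coefficients:
  coeff of du: 0
  coeff of dv: v*(6*v^2 - 7*v + 149)
F^* omega = (v*(6*v^2 - 7*v + 149)) dv.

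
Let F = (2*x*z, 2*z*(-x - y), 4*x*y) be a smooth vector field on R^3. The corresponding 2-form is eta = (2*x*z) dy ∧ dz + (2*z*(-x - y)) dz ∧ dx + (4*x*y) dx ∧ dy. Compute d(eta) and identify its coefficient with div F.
d(eta) = (0) dx ∧ dy ∧ dz; div F = 0

For a 2-form in R^3 of the form above, applying d gives a 3-form with coefficient ∂P/∂x + ∂Q/∂y + ∂R/∂z:
  ∂P/∂x = 2*z
  ∂Q/∂y = -2*z
  ∂R/∂z = 0
Sum = 0, which is exactly div F.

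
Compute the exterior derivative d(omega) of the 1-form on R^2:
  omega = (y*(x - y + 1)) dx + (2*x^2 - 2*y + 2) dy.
d(omega) = (3*x + 2*y - 1) dx ∧ dy

For a 1-form omega = sum_i f_i dx_i, the exterior derivative is
  d(omega) = sum_{i < j} (∂f_j/∂x_i - ∂f_i/∂x_j) dx_i ∧ dx_j.
  coefficient of dx ∧ dy: ∂f_2/∂x - ∂f_1/∂y = ∂(2*x^2 - 2*y + 2)/∂x - ∂(y*(x - y + 1))/∂y = 3*x + 2*y - 1
Assembling: d(omega) = (3*x + 2*y - 1) dx ∧ dy.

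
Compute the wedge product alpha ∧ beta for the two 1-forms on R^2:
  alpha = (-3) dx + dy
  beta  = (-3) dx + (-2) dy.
alpha ∧ beta = (9) dx ∧ dy

Distribute the wedge, using dx_i ∧ dx_j = -dx_j ∧ dx_i and dx_i ∧ dx_i = 0. For each pair (i, j) with i < j, the coefficient of dx_i ∧ dx_j in alpha ∧ beta is (alpha_i * beta_j - alpha_j * beta_i). Collecting: alpha ∧ beta = (9) dx ∧ dy.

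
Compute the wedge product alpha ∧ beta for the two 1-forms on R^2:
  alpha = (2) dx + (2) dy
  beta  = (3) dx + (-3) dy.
alpha ∧ beta = (-12) dx ∧ dy

Distribute the wedge, using dx_i ∧ dx_j = -dx_j ∧ dx_i and dx_i ∧ dx_i = 0. For each pair (i, j) with i < j, the coefficient of dx_i ∧ dx_j in alpha ∧ beta is (alpha_i * beta_j - alpha_j * beta_i). Collecting: alpha ∧ beta = (-12) dx ∧ dy.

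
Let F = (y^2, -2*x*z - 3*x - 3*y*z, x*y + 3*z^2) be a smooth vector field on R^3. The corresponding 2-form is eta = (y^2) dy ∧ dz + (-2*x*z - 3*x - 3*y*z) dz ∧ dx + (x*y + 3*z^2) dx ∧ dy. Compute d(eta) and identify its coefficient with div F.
d(eta) = (3*z) dx ∧ dy ∧ dz; div F = 3*z

For a 2-form in R^3 of the form above, applying d gives a 3-form with coefficient ∂P/∂x + ∂Q/∂y + ∂R/∂z:
  ∂P/∂x = 0
  ∂Q/∂y = -3*z
  ∂R/∂z = 6*z
Sum = 3*z, which is exactly div F.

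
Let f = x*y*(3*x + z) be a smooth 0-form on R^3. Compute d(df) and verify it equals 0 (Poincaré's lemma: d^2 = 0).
d(df) = 0

Step 1: df = sum_i (∂f/∂x_i) dx_i = (y*(6*x + z)) dx + (x*(3*x + z)) dy + (x*y) dz.
Step 2: Apply d again. Using the 1-form formula, the coefficient of dx ∧ dy in d(df) is ∂^2 f/∂x ∂y - ∂^2 f/∂y ∂x = (6*x + z) - (6*x + z) = 0 (equality of mixed partials for smooth f).
Similarly for dx ∧ dz and dy ∧ dz — all coefficients vanish. So d(df) = 0.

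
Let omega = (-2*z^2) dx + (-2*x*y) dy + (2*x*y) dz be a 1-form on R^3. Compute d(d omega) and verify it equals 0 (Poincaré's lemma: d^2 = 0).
d(d omega) = 0

Step 1: d omega = sum_{i<j} (∂f_j/∂x_i - ∂f_i/∂x_j) dx_i ∧ dx_j:
  coeff of dx ∧ dy: -2*y
  coeff of dx ∧ dz: 2*y + 4*z
  coeff of dy ∧ dz: 2*x
Step 2: Apply d again to each 2-form coefficient. The only possible 3-form in R^3 is dx ∧ dy ∧ dz, with coefficient
  ∂(coeff of dy∧dz)/∂x - ∂(coeff of dx∧dz)/∂y + ∂(coeff of dx∧dy)/∂z
  = ∂/∂x (2*x) - ∂/∂y (2*y + 4*z) + ∂/∂z (-2*y).
Each of these terms simplifies to sums of mixed partials that cancel in pairs. The result is 0 (by equality of mixed partials for smooth functions — Schwarz / Clairaut).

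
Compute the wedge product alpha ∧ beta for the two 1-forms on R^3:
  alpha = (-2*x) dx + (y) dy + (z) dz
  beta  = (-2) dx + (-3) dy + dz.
alpha ∧ beta = (6*x + 2*y) dx ∧ dy + (-2*x + 2*z) dx ∧ dz + (y + 3*z) dy ∧ dz

Distribute the wedge, using dx_i ∧ dx_j = -dx_j ∧ dx_i and dx_i ∧ dx_i = 0. For each pair (i, j) with i < j, the coefficient of dx_i ∧ dx_j in alpha ∧ beta is (alpha_i * beta_j - alpha_j * beta_i). Collecting: alpha ∧ beta = (6*x + 2*y) dx ∧ dy + (-2*x + 2*z) dx ∧ dz + (y + 3*z) dy ∧ dz.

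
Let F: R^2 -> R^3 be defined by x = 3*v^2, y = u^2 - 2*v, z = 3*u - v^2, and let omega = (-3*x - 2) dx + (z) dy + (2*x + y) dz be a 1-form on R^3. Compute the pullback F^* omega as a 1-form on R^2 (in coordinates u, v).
F^* omega = (9*u^2 - 2*u*v^2 + 18*v^2 - 6*v) du + (-2*u^2*v - 6*u - 66*v^3 + 6*v^2 - 12*v) dv

Using F^*(f dg) = (f ∘ F) d(g ∘ F), substitute each coordinate x_i by F_i(u, v) in f_i, and replace dx_i by d F_i = (∂F_i/∂u) du + (∂F_i/∂v) dv.
  For the x component: f_1(F) = -9*v^2 - 2; d F_1 = (0) du + (6*v) dv
  For the y component: f_2(F) = 3*u - v^2; d F_2 = (2*u) du + (-2) dv
  For the z component: f_3(F) = u^2 + 6*v^2 - 2*v; d F_3 = (3) du + (-2*v) dv
Combining and collecting du, dv coefficients:
  coeff of du: 9*u^2 - 2*u*v^2 + 18*v^2 - 6*v
  coeff of dv: -2*u^2*v - 6*u - 66*v^3 + 6*v^2 - 12*v
F^* omega = (9*u^2 - 2*u*v^2 + 18*v^2 - 6*v) du + (-2*u^2*v - 6*u - 66*v^3 + 6*v^2 - 12*v) dv.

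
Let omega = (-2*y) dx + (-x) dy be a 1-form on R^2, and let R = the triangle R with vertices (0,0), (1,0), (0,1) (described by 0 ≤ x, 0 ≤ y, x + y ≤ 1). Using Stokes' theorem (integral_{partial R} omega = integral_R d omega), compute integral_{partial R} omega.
integral_(partial R) omega = 1/2

Stokes: integral_partial_R omega = integral_R d omega with d omega = (∂Q/∂x - ∂P/∂y) dx ∧ dy.
  ∂Q/∂x = -1
  ∂P/∂y = -2
  integrand = ∂Q/∂x - ∂P/∂y = 1.
Integrating over R: integral_0^1 integral_0^{1-x} (1) dy dx = 1/2.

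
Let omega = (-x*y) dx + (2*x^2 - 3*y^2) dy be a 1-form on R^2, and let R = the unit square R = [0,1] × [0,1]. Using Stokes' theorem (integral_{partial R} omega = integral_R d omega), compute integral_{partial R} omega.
integral_(partial R) omega = 5/2

Stokes: integral_partial_R omega = integral_R d omega with d omega = (∂Q/∂x - ∂P/∂y) dx ∧ dy.
  ∂Q/∂x = 4*x
  ∂P/∂y = -x
  integrand = ∂Q/∂x - ∂P/∂y = 5*x.
Integrating over R: integral_0^1 integral_0^1 (5*x) dx dy = 5/2.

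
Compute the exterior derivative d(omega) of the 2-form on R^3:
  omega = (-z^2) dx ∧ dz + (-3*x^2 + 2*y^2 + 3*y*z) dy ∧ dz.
d(omega) = (-6*x) dx ∧ dy ∧ dz

For a 2-form omega = sum_{i<j} g_{ij} dx_i ∧ dx_j, the exterior derivative is
  d(omega) = sum_{i<j} d(g_{ij}) ∧ dx_i ∧ dx_j = sum_{i<j, k} (∂g_{ij}/∂x_k) dx_k ∧ dx_i ∧ dx_j.
Expand each term, using dx_k ∧ dx_i ∧ dx_j = sgn(permutation) dx_{(a)} ∧ dx_{(b)} ∧ dx_{(c)} with (a < b < c) sorted:
  d(-3*x^2 + 2*y^2 + 3*y*z) includes (∂/∂x)(-3*x^2 + 2*y^2 + 3*y*z) dx = (-6*x) dx, which multiplied by dy ∧ dz gives (-6*x) dx ∧ dy ∧ dz
Collecting like 3-forms: d(omega) = (-6*x) dx ∧ dy ∧ dz.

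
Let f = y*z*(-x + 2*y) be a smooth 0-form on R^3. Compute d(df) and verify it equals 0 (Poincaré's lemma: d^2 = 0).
d(df) = 0

Step 1: df = sum_i (∂f/∂x_i) dx_i = (-y*z) dx + (z*(-x + 4*y)) dy + (y*(-x + 2*y)) dz.
Step 2: Apply d again. Using the 1-form formula, the coefficient of dx ∧ dy in d(df) is ∂^2 f/∂x ∂y - ∂^2 f/∂y ∂x = (-z) - (-z) = 0 (equality of mixed partials for smooth f).
Similarly for dx ∧ dz and dy ∧ dz — all coefficients vanish. So d(df) = 0.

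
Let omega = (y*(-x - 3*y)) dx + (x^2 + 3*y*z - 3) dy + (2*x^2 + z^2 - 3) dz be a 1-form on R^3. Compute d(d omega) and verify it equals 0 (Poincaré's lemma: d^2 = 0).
d(d omega) = 0

Step 1: d omega = sum_{i<j} (∂f_j/∂x_i - ∂f_i/∂x_j) dx_i ∧ dx_j:
  coeff of dx ∧ dy: 3*x + 6*y
  coeff of dx ∧ dz: 4*x
  coeff of dy ∧ dz: -3*y
Step 2: Apply d again to each 2-form coefficient. The only possible 3-form in R^3 is dx ∧ dy ∧ dz, with coefficient
  ∂(coeff of dy∧dz)/∂x - ∂(coeff of dx∧dz)/∂y + ∂(coeff of dx∧dy)/∂z
  = ∂/∂x (-3*y) - ∂/∂y (4*x) + ∂/∂z (3*x + 6*y).
Each of these terms simplifies to sums of mixed partials that cancel in pairs. The result is 0 (by equality of mixed partials for smooth functions — Schwarz / Clairaut).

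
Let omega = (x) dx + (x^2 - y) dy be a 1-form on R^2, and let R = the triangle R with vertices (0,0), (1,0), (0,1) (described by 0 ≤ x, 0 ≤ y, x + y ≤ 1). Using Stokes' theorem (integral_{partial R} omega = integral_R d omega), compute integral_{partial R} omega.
integral_(partial R) omega = 1/3

Stokes: integral_partial_R omega = integral_R d omega with d omega = (∂Q/∂x - ∂P/∂y) dx ∧ dy.
  ∂Q/∂x = 2*x
  ∂P/∂y = 0
  integrand = ∂Q/∂x - ∂P/∂y = 2*x.
Integrating over R: integral_0^1 integral_0^{1-x} (2*x) dy dx = 1/3.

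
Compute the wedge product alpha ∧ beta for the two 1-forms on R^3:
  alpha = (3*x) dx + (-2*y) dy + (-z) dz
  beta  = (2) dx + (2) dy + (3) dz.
alpha ∧ beta = (6*x + 4*y) dx ∧ dy + (9*x + 2*z) dx ∧ dz + (-6*y + 2*z) dy ∧ dz

Distribute the wedge, using dx_i ∧ dx_j = -dx_j ∧ dx_i and dx_i ∧ dx_i = 0. For each pair (i, j) with i < j, the coefficient of dx_i ∧ dx_j in alpha ∧ beta is (alpha_i * beta_j - alpha_j * beta_i). Collecting: alpha ∧ beta = (6*x + 4*y) dx ∧ dy + (9*x + 2*z) dx ∧ dz + (-6*y + 2*z) dy ∧ dz.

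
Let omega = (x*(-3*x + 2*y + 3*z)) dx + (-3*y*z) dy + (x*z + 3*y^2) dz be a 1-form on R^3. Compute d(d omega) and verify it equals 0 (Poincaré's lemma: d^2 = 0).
d(d omega) = 0

Step 1: d omega = sum_{i<j} (∂f_j/∂x_i - ∂f_i/∂x_j) dx_i ∧ dx_j:
  coeff of dx ∧ dy: -2*x
  coeff of dx ∧ dz: -3*x + z
  coeff of dy ∧ dz: 9*y
Step 2: Apply d again to each 2-form coefficient. The only possible 3-form in R^3 is dx ∧ dy ∧ dz, with coefficient
  ∂(coeff of dy∧dz)/∂x - ∂(coeff of dx∧dz)/∂y + ∂(coeff of dx∧dy)/∂z
  = ∂/∂x (9*y) - ∂/∂y (-3*x + z) + ∂/∂z (-2*x).
Each of these terms simplifies to sums of mixed partials that cancel in pairs. The result is 0 (by equality of mixed partials for smooth functions — Schwarz / Clairaut).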